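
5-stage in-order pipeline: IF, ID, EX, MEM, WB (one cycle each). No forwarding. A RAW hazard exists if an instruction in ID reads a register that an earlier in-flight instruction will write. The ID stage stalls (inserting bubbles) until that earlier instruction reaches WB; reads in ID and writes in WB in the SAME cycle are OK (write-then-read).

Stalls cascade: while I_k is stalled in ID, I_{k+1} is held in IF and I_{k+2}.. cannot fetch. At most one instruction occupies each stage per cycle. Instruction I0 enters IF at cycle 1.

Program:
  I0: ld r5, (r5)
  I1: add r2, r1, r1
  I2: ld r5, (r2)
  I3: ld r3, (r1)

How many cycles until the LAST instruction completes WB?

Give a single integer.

I0 ld r5 <- r5: IF@1 ID@2 stall=0 (-) EX@3 MEM@4 WB@5
I1 add r2 <- r1,r1: IF@2 ID@3 stall=0 (-) EX@4 MEM@5 WB@6
I2 ld r5 <- r2: IF@3 ID@4 stall=2 (RAW on I1.r2 (WB@6)) EX@7 MEM@8 WB@9
I3 ld r3 <- r1: IF@4 ID@7 stall=0 (-) EX@8 MEM@9 WB@10

Answer: 10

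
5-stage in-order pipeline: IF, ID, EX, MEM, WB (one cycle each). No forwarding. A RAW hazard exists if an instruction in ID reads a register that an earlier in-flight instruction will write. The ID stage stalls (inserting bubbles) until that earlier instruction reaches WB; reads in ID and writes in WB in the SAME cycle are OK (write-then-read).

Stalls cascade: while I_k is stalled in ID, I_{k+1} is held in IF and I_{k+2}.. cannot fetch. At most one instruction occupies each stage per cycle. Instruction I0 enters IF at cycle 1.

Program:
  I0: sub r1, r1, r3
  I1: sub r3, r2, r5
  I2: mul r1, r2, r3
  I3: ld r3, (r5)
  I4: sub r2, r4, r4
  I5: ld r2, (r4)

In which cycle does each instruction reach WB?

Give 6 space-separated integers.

I0 sub r1 <- r1,r3: IF@1 ID@2 stall=0 (-) EX@3 MEM@4 WB@5
I1 sub r3 <- r2,r5: IF@2 ID@3 stall=0 (-) EX@4 MEM@5 WB@6
I2 mul r1 <- r2,r3: IF@3 ID@4 stall=2 (RAW on I1.r3 (WB@6)) EX@7 MEM@8 WB@9
I3 ld r3 <- r5: IF@4 ID@7 stall=0 (-) EX@8 MEM@9 WB@10
I4 sub r2 <- r4,r4: IF@7 ID@8 stall=0 (-) EX@9 MEM@10 WB@11
I5 ld r2 <- r4: IF@8 ID@9 stall=0 (-) EX@10 MEM@11 WB@12

Answer: 5 6 9 10 11 12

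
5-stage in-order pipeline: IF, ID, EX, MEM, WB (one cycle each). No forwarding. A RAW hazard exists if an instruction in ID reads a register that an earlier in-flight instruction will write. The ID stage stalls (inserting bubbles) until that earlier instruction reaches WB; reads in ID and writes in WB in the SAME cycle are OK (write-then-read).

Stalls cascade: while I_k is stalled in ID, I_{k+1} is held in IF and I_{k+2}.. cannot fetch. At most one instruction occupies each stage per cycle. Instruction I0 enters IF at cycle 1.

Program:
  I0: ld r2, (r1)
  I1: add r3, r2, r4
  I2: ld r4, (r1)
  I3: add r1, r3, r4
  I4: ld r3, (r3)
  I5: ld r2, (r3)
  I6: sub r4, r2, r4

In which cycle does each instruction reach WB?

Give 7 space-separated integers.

I0 ld r2 <- r1: IF@1 ID@2 stall=0 (-) EX@3 MEM@4 WB@5
I1 add r3 <- r2,r4: IF@2 ID@3 stall=2 (RAW on I0.r2 (WB@5)) EX@6 MEM@7 WB@8
I2 ld r4 <- r1: IF@3 ID@6 stall=0 (-) EX@7 MEM@8 WB@9
I3 add r1 <- r3,r4: IF@6 ID@7 stall=2 (RAW on I2.r4 (WB@9)) EX@10 MEM@11 WB@12
I4 ld r3 <- r3: IF@7 ID@10 stall=0 (-) EX@11 MEM@12 WB@13
I5 ld r2 <- r3: IF@10 ID@11 stall=2 (RAW on I4.r3 (WB@13)) EX@14 MEM@15 WB@16
I6 sub r4 <- r2,r4: IF@11 ID@14 stall=2 (RAW on I5.r2 (WB@16)) EX@17 MEM@18 WB@19

Answer: 5 8 9 12 13 16 19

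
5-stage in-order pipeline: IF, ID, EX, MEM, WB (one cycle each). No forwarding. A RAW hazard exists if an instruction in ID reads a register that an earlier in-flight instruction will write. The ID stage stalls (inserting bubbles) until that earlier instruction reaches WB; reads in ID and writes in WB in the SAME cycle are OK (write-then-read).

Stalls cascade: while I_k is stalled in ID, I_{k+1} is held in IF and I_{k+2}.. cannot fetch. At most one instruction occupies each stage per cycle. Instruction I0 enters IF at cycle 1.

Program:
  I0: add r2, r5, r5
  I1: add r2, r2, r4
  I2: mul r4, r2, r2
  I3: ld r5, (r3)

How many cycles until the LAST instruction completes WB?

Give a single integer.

I0 add r2 <- r5,r5: IF@1 ID@2 stall=0 (-) EX@3 MEM@4 WB@5
I1 add r2 <- r2,r4: IF@2 ID@3 stall=2 (RAW on I0.r2 (WB@5)) EX@6 MEM@7 WB@8
I2 mul r4 <- r2,r2: IF@3 ID@6 stall=2 (RAW on I1.r2 (WB@8)) EX@9 MEM@10 WB@11
I3 ld r5 <- r3: IF@6 ID@9 stall=0 (-) EX@10 MEM@11 WB@12

Answer: 12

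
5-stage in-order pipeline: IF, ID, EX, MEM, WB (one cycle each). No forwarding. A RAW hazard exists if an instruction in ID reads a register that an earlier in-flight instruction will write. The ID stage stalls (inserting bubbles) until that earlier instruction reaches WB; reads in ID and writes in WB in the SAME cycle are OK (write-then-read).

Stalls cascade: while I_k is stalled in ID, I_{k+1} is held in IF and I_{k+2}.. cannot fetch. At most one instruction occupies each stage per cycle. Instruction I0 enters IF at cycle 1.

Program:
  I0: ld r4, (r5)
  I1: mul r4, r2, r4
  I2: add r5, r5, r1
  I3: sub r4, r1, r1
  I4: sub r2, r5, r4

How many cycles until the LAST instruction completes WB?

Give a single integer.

I0 ld r4 <- r5: IF@1 ID@2 stall=0 (-) EX@3 MEM@4 WB@5
I1 mul r4 <- r2,r4: IF@2 ID@3 stall=2 (RAW on I0.r4 (WB@5)) EX@6 MEM@7 WB@8
I2 add r5 <- r5,r1: IF@3 ID@6 stall=0 (-) EX@7 MEM@8 WB@9
I3 sub r4 <- r1,r1: IF@6 ID@7 stall=0 (-) EX@8 MEM@9 WB@10
I4 sub r2 <- r5,r4: IF@7 ID@8 stall=2 (RAW on I3.r4 (WB@10)) EX@11 MEM@12 WB@13

Answer: 13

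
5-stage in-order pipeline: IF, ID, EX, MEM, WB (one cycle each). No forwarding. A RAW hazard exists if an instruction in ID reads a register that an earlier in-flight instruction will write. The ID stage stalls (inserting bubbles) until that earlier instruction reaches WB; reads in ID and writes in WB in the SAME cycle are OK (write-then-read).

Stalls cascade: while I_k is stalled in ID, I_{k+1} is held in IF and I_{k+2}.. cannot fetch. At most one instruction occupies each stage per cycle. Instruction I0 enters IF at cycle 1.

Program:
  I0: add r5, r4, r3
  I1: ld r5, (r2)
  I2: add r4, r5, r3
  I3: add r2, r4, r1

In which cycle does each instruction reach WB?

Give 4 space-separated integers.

Answer: 5 6 9 12

Derivation:
I0 add r5 <- r4,r3: IF@1 ID@2 stall=0 (-) EX@3 MEM@4 WB@5
I1 ld r5 <- r2: IF@2 ID@3 stall=0 (-) EX@4 MEM@5 WB@6
I2 add r4 <- r5,r3: IF@3 ID@4 stall=2 (RAW on I1.r5 (WB@6)) EX@7 MEM@8 WB@9
I3 add r2 <- r4,r1: IF@4 ID@7 stall=2 (RAW on I2.r4 (WB@9)) EX@10 MEM@11 WB@12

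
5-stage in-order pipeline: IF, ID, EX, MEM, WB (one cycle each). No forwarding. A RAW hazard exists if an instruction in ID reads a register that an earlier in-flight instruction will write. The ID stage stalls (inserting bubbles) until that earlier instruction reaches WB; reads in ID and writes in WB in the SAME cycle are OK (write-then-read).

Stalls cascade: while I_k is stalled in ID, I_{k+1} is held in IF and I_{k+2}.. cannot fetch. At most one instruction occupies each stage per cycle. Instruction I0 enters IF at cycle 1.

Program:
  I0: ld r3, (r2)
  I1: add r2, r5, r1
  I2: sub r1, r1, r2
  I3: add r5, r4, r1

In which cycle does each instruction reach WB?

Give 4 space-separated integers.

I0 ld r3 <- r2: IF@1 ID@2 stall=0 (-) EX@3 MEM@4 WB@5
I1 add r2 <- r5,r1: IF@2 ID@3 stall=0 (-) EX@4 MEM@5 WB@6
I2 sub r1 <- r1,r2: IF@3 ID@4 stall=2 (RAW on I1.r2 (WB@6)) EX@7 MEM@8 WB@9
I3 add r5 <- r4,r1: IF@4 ID@7 stall=2 (RAW on I2.r1 (WB@9)) EX@10 MEM@11 WB@12

Answer: 5 6 9 12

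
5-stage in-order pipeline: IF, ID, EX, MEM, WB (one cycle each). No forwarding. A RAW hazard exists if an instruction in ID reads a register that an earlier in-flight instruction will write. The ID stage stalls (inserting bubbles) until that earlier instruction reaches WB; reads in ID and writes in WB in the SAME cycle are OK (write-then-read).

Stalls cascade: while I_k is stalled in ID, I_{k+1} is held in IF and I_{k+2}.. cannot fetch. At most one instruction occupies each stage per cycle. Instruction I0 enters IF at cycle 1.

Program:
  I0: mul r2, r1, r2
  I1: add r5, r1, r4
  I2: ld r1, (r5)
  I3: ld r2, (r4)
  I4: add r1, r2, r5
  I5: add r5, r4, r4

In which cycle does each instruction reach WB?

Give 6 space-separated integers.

I0 mul r2 <- r1,r2: IF@1 ID@2 stall=0 (-) EX@3 MEM@4 WB@5
I1 add r5 <- r1,r4: IF@2 ID@3 stall=0 (-) EX@4 MEM@5 WB@6
I2 ld r1 <- r5: IF@3 ID@4 stall=2 (RAW on I1.r5 (WB@6)) EX@7 MEM@8 WB@9
I3 ld r2 <- r4: IF@4 ID@7 stall=0 (-) EX@8 MEM@9 WB@10
I4 add r1 <- r2,r5: IF@7 ID@8 stall=2 (RAW on I3.r2 (WB@10)) EX@11 MEM@12 WB@13
I5 add r5 <- r4,r4: IF@8 ID@11 stall=0 (-) EX@12 MEM@13 WB@14

Answer: 5 6 9 10 13 14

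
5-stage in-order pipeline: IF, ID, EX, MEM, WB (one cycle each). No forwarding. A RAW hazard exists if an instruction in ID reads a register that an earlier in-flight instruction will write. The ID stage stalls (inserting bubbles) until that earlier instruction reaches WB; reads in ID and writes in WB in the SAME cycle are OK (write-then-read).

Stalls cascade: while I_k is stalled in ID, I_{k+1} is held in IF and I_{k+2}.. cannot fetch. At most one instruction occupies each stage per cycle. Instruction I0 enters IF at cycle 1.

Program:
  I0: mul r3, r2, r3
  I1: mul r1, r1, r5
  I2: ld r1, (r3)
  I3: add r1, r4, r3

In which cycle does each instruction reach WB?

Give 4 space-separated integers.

I0 mul r3 <- r2,r3: IF@1 ID@2 stall=0 (-) EX@3 MEM@4 WB@5
I1 mul r1 <- r1,r5: IF@2 ID@3 stall=0 (-) EX@4 MEM@5 WB@6
I2 ld r1 <- r3: IF@3 ID@4 stall=1 (RAW on I0.r3 (WB@5)) EX@6 MEM@7 WB@8
I3 add r1 <- r4,r3: IF@4 ID@6 stall=0 (-) EX@7 MEM@8 WB@9

Answer: 5 6 8 9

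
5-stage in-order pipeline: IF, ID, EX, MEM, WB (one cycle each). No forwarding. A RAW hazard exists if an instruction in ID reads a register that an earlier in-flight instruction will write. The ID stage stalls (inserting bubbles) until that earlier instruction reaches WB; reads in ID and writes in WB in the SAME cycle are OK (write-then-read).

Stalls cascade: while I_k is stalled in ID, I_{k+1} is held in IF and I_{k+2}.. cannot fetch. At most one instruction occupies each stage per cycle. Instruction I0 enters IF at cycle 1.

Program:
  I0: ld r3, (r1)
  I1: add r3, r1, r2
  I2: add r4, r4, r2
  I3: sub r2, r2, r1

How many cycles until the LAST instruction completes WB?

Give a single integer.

I0 ld r3 <- r1: IF@1 ID@2 stall=0 (-) EX@3 MEM@4 WB@5
I1 add r3 <- r1,r2: IF@2 ID@3 stall=0 (-) EX@4 MEM@5 WB@6
I2 add r4 <- r4,r2: IF@3 ID@4 stall=0 (-) EX@5 MEM@6 WB@7
I3 sub r2 <- r2,r1: IF@4 ID@5 stall=0 (-) EX@6 MEM@7 WB@8

Answer: 8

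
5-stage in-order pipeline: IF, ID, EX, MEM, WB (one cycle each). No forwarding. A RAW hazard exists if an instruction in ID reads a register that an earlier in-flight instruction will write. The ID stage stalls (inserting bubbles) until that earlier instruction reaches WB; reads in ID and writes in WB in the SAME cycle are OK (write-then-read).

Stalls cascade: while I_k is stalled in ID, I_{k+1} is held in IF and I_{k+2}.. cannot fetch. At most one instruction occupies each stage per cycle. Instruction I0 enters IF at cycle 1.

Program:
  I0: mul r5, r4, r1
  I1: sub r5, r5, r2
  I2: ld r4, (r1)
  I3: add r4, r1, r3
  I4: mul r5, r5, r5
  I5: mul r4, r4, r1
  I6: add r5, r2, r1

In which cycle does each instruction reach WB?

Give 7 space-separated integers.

I0 mul r5 <- r4,r1: IF@1 ID@2 stall=0 (-) EX@3 MEM@4 WB@5
I1 sub r5 <- r5,r2: IF@2 ID@3 stall=2 (RAW on I0.r5 (WB@5)) EX@6 MEM@7 WB@8
I2 ld r4 <- r1: IF@3 ID@6 stall=0 (-) EX@7 MEM@8 WB@9
I3 add r4 <- r1,r3: IF@6 ID@7 stall=0 (-) EX@8 MEM@9 WB@10
I4 mul r5 <- r5,r5: IF@7 ID@8 stall=0 (-) EX@9 MEM@10 WB@11
I5 mul r4 <- r4,r1: IF@8 ID@9 stall=1 (RAW on I3.r4 (WB@10)) EX@11 MEM@12 WB@13
I6 add r5 <- r2,r1: IF@9 ID@11 stall=0 (-) EX@12 MEM@13 WB@14

Answer: 5 8 9 10 11 13 14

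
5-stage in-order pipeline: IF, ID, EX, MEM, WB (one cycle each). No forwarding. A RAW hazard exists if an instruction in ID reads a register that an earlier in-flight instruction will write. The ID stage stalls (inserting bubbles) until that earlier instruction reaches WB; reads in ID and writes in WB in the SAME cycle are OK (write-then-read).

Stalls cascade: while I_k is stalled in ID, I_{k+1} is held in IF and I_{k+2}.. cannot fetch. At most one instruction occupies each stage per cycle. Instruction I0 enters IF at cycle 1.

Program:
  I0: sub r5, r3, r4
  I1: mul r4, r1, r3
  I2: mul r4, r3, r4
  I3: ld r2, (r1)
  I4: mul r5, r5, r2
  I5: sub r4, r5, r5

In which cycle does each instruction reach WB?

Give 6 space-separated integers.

Answer: 5 6 9 10 13 16

Derivation:
I0 sub r5 <- r3,r4: IF@1 ID@2 stall=0 (-) EX@3 MEM@4 WB@5
I1 mul r4 <- r1,r3: IF@2 ID@3 stall=0 (-) EX@4 MEM@5 WB@6
I2 mul r4 <- r3,r4: IF@3 ID@4 stall=2 (RAW on I1.r4 (WB@6)) EX@7 MEM@8 WB@9
I3 ld r2 <- r1: IF@4 ID@7 stall=0 (-) EX@8 MEM@9 WB@10
I4 mul r5 <- r5,r2: IF@7 ID@8 stall=2 (RAW on I3.r2 (WB@10)) EX@11 MEM@12 WB@13
I5 sub r4 <- r5,r5: IF@8 ID@11 stall=2 (RAW on I4.r5 (WB@13)) EX@14 MEM@15 WB@16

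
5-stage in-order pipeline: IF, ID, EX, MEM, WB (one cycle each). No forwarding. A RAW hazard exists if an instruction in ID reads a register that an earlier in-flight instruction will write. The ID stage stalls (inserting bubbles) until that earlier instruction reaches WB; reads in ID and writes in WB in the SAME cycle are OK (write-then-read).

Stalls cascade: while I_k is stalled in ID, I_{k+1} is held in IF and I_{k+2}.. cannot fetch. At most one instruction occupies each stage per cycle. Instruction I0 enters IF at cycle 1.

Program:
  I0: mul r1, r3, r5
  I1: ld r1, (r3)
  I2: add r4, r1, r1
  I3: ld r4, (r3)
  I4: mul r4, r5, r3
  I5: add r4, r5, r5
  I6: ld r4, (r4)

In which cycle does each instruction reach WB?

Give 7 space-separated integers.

I0 mul r1 <- r3,r5: IF@1 ID@2 stall=0 (-) EX@3 MEM@4 WB@5
I1 ld r1 <- r3: IF@2 ID@3 stall=0 (-) EX@4 MEM@5 WB@6
I2 add r4 <- r1,r1: IF@3 ID@4 stall=2 (RAW on I1.r1 (WB@6)) EX@7 MEM@8 WB@9
I3 ld r4 <- r3: IF@4 ID@7 stall=0 (-) EX@8 MEM@9 WB@10
I4 mul r4 <- r5,r3: IF@7 ID@8 stall=0 (-) EX@9 MEM@10 WB@11
I5 add r4 <- r5,r5: IF@8 ID@9 stall=0 (-) EX@10 MEM@11 WB@12
I6 ld r4 <- r4: IF@9 ID@10 stall=2 (RAW on I5.r4 (WB@12)) EX@13 MEM@14 WB@15

Answer: 5 6 9 10 11 12 15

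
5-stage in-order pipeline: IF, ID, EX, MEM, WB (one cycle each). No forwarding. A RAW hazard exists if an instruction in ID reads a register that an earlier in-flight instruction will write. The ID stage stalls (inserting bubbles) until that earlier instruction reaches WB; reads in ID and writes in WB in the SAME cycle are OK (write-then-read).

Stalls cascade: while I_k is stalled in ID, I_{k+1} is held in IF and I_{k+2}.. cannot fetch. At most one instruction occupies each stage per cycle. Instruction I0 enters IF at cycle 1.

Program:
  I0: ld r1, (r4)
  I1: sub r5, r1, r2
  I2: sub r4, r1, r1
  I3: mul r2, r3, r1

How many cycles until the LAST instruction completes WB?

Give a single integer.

I0 ld r1 <- r4: IF@1 ID@2 stall=0 (-) EX@3 MEM@4 WB@5
I1 sub r5 <- r1,r2: IF@2 ID@3 stall=2 (RAW on I0.r1 (WB@5)) EX@6 MEM@7 WB@8
I2 sub r4 <- r1,r1: IF@3 ID@6 stall=0 (-) EX@7 MEM@8 WB@9
I3 mul r2 <- r3,r1: IF@6 ID@7 stall=0 (-) EX@8 MEM@9 WB@10

Answer: 10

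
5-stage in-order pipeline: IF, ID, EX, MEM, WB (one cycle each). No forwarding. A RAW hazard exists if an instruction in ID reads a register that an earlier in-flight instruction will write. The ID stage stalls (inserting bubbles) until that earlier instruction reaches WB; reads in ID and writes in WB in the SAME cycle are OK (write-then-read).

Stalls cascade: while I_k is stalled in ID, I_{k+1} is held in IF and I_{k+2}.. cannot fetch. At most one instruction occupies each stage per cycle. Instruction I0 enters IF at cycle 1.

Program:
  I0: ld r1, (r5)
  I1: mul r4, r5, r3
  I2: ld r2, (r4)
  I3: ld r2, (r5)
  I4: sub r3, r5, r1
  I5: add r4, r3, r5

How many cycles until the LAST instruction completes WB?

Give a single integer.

I0 ld r1 <- r5: IF@1 ID@2 stall=0 (-) EX@3 MEM@4 WB@5
I1 mul r4 <- r5,r3: IF@2 ID@3 stall=0 (-) EX@4 MEM@5 WB@6
I2 ld r2 <- r4: IF@3 ID@4 stall=2 (RAW on I1.r4 (WB@6)) EX@7 MEM@8 WB@9
I3 ld r2 <- r5: IF@4 ID@7 stall=0 (-) EX@8 MEM@9 WB@10
I4 sub r3 <- r5,r1: IF@7 ID@8 stall=0 (-) EX@9 MEM@10 WB@11
I5 add r4 <- r3,r5: IF@8 ID@9 stall=2 (RAW on I4.r3 (WB@11)) EX@12 MEM@13 WB@14

Answer: 14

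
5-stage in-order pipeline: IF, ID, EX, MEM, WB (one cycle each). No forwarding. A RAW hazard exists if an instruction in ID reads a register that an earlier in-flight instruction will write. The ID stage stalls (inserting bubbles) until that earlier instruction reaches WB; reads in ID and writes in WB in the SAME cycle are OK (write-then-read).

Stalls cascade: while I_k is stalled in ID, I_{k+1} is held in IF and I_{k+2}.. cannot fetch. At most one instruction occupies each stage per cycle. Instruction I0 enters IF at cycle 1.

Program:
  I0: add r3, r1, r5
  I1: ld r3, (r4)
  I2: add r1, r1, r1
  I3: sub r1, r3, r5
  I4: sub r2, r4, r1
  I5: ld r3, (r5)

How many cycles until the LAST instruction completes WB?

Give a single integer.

Answer: 13

Derivation:
I0 add r3 <- r1,r5: IF@1 ID@2 stall=0 (-) EX@3 MEM@4 WB@5
I1 ld r3 <- r4: IF@2 ID@3 stall=0 (-) EX@4 MEM@5 WB@6
I2 add r1 <- r1,r1: IF@3 ID@4 stall=0 (-) EX@5 MEM@6 WB@7
I3 sub r1 <- r3,r5: IF@4 ID@5 stall=1 (RAW on I1.r3 (WB@6)) EX@7 MEM@8 WB@9
I4 sub r2 <- r4,r1: IF@5 ID@7 stall=2 (RAW on I3.r1 (WB@9)) EX@10 MEM@11 WB@12
I5 ld r3 <- r5: IF@7 ID@10 stall=0 (-) EX@11 MEM@12 WB@13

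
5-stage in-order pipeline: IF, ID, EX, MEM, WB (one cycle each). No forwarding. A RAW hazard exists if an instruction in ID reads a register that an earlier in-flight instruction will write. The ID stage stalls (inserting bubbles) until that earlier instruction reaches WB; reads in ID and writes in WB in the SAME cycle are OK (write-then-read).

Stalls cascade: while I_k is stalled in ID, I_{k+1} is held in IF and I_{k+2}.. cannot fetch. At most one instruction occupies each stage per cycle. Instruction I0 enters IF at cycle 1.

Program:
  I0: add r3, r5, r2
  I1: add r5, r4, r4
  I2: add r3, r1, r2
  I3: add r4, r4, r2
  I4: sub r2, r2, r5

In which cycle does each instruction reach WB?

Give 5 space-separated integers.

I0 add r3 <- r5,r2: IF@1 ID@2 stall=0 (-) EX@3 MEM@4 WB@5
I1 add r5 <- r4,r4: IF@2 ID@3 stall=0 (-) EX@4 MEM@5 WB@6
I2 add r3 <- r1,r2: IF@3 ID@4 stall=0 (-) EX@5 MEM@6 WB@7
I3 add r4 <- r4,r2: IF@4 ID@5 stall=0 (-) EX@6 MEM@7 WB@8
I4 sub r2 <- r2,r5: IF@5 ID@6 stall=0 (-) EX@7 MEM@8 WB@9

Answer: 5 6 7 8 9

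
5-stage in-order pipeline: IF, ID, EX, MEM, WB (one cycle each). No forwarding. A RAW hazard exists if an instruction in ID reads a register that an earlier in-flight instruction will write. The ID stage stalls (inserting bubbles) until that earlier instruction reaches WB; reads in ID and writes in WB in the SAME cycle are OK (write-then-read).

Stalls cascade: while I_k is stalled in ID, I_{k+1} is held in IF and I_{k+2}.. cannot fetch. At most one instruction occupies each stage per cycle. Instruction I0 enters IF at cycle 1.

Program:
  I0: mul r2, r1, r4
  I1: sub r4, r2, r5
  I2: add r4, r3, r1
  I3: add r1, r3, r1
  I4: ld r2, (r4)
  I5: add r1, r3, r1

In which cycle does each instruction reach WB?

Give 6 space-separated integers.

Answer: 5 8 9 10 12 13

Derivation:
I0 mul r2 <- r1,r4: IF@1 ID@2 stall=0 (-) EX@3 MEM@4 WB@5
I1 sub r4 <- r2,r5: IF@2 ID@3 stall=2 (RAW on I0.r2 (WB@5)) EX@6 MEM@7 WB@8
I2 add r4 <- r3,r1: IF@3 ID@6 stall=0 (-) EX@7 MEM@8 WB@9
I3 add r1 <- r3,r1: IF@6 ID@7 stall=0 (-) EX@8 MEM@9 WB@10
I4 ld r2 <- r4: IF@7 ID@8 stall=1 (RAW on I2.r4 (WB@9)) EX@10 MEM@11 WB@12
I5 add r1 <- r3,r1: IF@8 ID@10 stall=0 (-) EX@11 MEM@12 WB@13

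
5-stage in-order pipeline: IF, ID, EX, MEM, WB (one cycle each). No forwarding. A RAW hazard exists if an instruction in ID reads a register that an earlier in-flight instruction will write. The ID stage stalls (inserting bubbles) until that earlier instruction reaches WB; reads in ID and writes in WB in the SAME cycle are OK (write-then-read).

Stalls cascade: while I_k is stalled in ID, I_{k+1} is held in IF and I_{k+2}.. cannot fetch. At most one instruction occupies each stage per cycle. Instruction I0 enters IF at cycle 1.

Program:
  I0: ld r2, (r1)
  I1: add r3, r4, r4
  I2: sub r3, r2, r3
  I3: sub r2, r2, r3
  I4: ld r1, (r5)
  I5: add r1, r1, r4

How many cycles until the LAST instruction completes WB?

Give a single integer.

Answer: 16

Derivation:
I0 ld r2 <- r1: IF@1 ID@2 stall=0 (-) EX@3 MEM@4 WB@5
I1 add r3 <- r4,r4: IF@2 ID@3 stall=0 (-) EX@4 MEM@5 WB@6
I2 sub r3 <- r2,r3: IF@3 ID@4 stall=2 (RAW on I1.r3 (WB@6)) EX@7 MEM@8 WB@9
I3 sub r2 <- r2,r3: IF@4 ID@7 stall=2 (RAW on I2.r3 (WB@9)) EX@10 MEM@11 WB@12
I4 ld r1 <- r5: IF@7 ID@10 stall=0 (-) EX@11 MEM@12 WB@13
I5 add r1 <- r1,r4: IF@10 ID@11 stall=2 (RAW on I4.r1 (WB@13)) EX@14 MEM@15 WB@16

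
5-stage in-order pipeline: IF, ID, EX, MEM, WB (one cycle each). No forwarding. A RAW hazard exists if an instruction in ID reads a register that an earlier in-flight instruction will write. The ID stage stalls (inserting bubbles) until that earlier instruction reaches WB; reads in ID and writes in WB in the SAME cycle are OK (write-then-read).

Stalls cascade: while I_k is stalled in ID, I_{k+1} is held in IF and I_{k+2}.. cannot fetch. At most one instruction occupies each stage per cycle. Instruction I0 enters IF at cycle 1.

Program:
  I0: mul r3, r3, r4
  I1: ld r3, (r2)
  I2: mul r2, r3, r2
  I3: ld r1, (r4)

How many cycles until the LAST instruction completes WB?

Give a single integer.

I0 mul r3 <- r3,r4: IF@1 ID@2 stall=0 (-) EX@3 MEM@4 WB@5
I1 ld r3 <- r2: IF@2 ID@3 stall=0 (-) EX@4 MEM@5 WB@6
I2 mul r2 <- r3,r2: IF@3 ID@4 stall=2 (RAW on I1.r3 (WB@6)) EX@7 MEM@8 WB@9
I3 ld r1 <- r4: IF@4 ID@7 stall=0 (-) EX@8 MEM@9 WB@10

Answer: 10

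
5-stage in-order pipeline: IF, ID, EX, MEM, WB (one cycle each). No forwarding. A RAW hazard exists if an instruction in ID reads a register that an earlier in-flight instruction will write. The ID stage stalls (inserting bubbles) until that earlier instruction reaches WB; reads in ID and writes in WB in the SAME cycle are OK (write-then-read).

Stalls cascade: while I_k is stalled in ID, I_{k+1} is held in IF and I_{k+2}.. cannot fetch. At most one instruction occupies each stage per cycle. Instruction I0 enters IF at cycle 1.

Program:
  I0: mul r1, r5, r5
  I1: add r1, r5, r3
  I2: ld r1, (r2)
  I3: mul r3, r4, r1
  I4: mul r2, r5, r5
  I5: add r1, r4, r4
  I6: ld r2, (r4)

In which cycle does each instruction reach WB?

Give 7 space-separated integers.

Answer: 5 6 7 10 11 12 13

Derivation:
I0 mul r1 <- r5,r5: IF@1 ID@2 stall=0 (-) EX@3 MEM@4 WB@5
I1 add r1 <- r5,r3: IF@2 ID@3 stall=0 (-) EX@4 MEM@5 WB@6
I2 ld r1 <- r2: IF@3 ID@4 stall=0 (-) EX@5 MEM@6 WB@7
I3 mul r3 <- r4,r1: IF@4 ID@5 stall=2 (RAW on I2.r1 (WB@7)) EX@8 MEM@9 WB@10
I4 mul r2 <- r5,r5: IF@5 ID@8 stall=0 (-) EX@9 MEM@10 WB@11
I5 add r1 <- r4,r4: IF@8 ID@9 stall=0 (-) EX@10 MEM@11 WB@12
I6 ld r2 <- r4: IF@9 ID@10 stall=0 (-) EX@11 MEM@12 WB@13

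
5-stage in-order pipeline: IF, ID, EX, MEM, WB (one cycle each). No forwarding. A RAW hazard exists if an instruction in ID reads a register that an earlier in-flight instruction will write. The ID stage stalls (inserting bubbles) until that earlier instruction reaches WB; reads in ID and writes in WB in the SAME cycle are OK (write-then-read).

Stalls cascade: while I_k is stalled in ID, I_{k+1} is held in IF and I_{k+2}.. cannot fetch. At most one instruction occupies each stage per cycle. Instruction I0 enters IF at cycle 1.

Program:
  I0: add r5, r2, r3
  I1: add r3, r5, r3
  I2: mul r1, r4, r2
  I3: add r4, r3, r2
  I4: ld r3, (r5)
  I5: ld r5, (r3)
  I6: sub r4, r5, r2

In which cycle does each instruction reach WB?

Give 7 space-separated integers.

I0 add r5 <- r2,r3: IF@1 ID@2 stall=0 (-) EX@3 MEM@4 WB@5
I1 add r3 <- r5,r3: IF@2 ID@3 stall=2 (RAW on I0.r5 (WB@5)) EX@6 MEM@7 WB@8
I2 mul r1 <- r4,r2: IF@3 ID@6 stall=0 (-) EX@7 MEM@8 WB@9
I3 add r4 <- r3,r2: IF@6 ID@7 stall=1 (RAW on I1.r3 (WB@8)) EX@9 MEM@10 WB@11
I4 ld r3 <- r5: IF@7 ID@9 stall=0 (-) EX@10 MEM@11 WB@12
I5 ld r5 <- r3: IF@9 ID@10 stall=2 (RAW on I4.r3 (WB@12)) EX@13 MEM@14 WB@15
I6 sub r4 <- r5,r2: IF@10 ID@13 stall=2 (RAW on I5.r5 (WB@15)) EX@16 MEM@17 WB@18

Answer: 5 8 9 11 12 15 18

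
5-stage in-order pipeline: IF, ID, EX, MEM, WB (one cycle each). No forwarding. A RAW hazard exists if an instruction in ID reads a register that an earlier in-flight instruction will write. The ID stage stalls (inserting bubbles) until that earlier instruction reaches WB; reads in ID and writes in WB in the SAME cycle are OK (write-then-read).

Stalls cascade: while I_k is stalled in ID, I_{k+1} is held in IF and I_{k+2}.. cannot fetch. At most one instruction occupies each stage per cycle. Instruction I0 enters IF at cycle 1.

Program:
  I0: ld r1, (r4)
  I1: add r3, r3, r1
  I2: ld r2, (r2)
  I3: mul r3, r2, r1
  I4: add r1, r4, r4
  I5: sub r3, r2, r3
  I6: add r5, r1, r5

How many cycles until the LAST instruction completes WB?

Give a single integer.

I0 ld r1 <- r4: IF@1 ID@2 stall=0 (-) EX@3 MEM@4 WB@5
I1 add r3 <- r3,r1: IF@2 ID@3 stall=2 (RAW on I0.r1 (WB@5)) EX@6 MEM@7 WB@8
I2 ld r2 <- r2: IF@3 ID@6 stall=0 (-) EX@7 MEM@8 WB@9
I3 mul r3 <- r2,r1: IF@6 ID@7 stall=2 (RAW on I2.r2 (WB@9)) EX@10 MEM@11 WB@12
I4 add r1 <- r4,r4: IF@7 ID@10 stall=0 (-) EX@11 MEM@12 WB@13
I5 sub r3 <- r2,r3: IF@10 ID@11 stall=1 (RAW on I3.r3 (WB@12)) EX@13 MEM@14 WB@15
I6 add r5 <- r1,r5: IF@11 ID@13 stall=0 (-) EX@14 MEM@15 WB@16

Answer: 16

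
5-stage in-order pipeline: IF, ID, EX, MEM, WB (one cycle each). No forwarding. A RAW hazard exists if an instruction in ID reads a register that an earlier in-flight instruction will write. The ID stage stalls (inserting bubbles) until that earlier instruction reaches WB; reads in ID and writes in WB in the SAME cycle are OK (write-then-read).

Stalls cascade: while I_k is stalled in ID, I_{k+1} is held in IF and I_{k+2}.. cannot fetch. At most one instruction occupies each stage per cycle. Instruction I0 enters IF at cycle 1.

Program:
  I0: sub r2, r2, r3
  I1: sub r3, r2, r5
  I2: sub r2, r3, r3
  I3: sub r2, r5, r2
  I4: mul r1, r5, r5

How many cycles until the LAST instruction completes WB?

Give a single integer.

I0 sub r2 <- r2,r3: IF@1 ID@2 stall=0 (-) EX@3 MEM@4 WB@5
I1 sub r3 <- r2,r5: IF@2 ID@3 stall=2 (RAW on I0.r2 (WB@5)) EX@6 MEM@7 WB@8
I2 sub r2 <- r3,r3: IF@3 ID@6 stall=2 (RAW on I1.r3 (WB@8)) EX@9 MEM@10 WB@11
I3 sub r2 <- r5,r2: IF@6 ID@9 stall=2 (RAW on I2.r2 (WB@11)) EX@12 MEM@13 WB@14
I4 mul r1 <- r5,r5: IF@9 ID@12 stall=0 (-) EX@13 MEM@14 WB@15

Answer: 15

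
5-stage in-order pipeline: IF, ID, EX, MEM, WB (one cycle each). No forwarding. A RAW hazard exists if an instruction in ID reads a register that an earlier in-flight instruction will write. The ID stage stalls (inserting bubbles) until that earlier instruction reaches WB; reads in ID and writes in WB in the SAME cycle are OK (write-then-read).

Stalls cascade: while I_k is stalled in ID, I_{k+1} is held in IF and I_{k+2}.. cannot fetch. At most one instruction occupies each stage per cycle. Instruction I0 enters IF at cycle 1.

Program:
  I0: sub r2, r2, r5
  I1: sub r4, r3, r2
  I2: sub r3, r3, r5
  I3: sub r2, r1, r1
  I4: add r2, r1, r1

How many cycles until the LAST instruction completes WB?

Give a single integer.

Answer: 11

Derivation:
I0 sub r2 <- r2,r5: IF@1 ID@2 stall=0 (-) EX@3 MEM@4 WB@5
I1 sub r4 <- r3,r2: IF@2 ID@3 stall=2 (RAW on I0.r2 (WB@5)) EX@6 MEM@7 WB@8
I2 sub r3 <- r3,r5: IF@3 ID@6 stall=0 (-) EX@7 MEM@8 WB@9
I3 sub r2 <- r1,r1: IF@6 ID@7 stall=0 (-) EX@8 MEM@9 WB@10
I4 add r2 <- r1,r1: IF@7 ID@8 stall=0 (-) EX@9 MEM@10 WB@11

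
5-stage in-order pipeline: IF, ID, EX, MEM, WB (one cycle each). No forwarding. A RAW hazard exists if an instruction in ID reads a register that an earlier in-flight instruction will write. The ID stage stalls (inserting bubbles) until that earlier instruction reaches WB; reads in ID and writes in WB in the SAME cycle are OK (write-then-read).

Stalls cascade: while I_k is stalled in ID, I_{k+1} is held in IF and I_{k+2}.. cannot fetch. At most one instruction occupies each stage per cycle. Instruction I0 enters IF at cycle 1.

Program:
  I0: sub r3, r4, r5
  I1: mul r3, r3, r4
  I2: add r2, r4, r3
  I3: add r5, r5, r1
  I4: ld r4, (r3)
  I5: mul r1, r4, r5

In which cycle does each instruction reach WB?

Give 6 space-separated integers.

Answer: 5 8 11 12 13 16

Derivation:
I0 sub r3 <- r4,r5: IF@1 ID@2 stall=0 (-) EX@3 MEM@4 WB@5
I1 mul r3 <- r3,r4: IF@2 ID@3 stall=2 (RAW on I0.r3 (WB@5)) EX@6 MEM@7 WB@8
I2 add r2 <- r4,r3: IF@3 ID@6 stall=2 (RAW on I1.r3 (WB@8)) EX@9 MEM@10 WB@11
I3 add r5 <- r5,r1: IF@6 ID@9 stall=0 (-) EX@10 MEM@11 WB@12
I4 ld r4 <- r3: IF@9 ID@10 stall=0 (-) EX@11 MEM@12 WB@13
I5 mul r1 <- r4,r5: IF@10 ID@11 stall=2 (RAW on I4.r4 (WB@13)) EX@14 MEM@15 WB@16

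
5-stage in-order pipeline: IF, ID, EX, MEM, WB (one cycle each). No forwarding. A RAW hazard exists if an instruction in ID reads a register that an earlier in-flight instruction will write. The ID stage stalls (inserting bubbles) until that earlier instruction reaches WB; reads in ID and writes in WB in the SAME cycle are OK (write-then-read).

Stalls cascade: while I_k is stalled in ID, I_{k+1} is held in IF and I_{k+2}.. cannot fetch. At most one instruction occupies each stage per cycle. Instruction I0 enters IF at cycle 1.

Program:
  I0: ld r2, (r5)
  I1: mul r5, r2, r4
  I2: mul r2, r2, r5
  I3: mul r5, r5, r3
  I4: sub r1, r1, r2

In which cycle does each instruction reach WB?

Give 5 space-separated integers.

Answer: 5 8 11 12 14

Derivation:
I0 ld r2 <- r5: IF@1 ID@2 stall=0 (-) EX@3 MEM@4 WB@5
I1 mul r5 <- r2,r4: IF@2 ID@3 stall=2 (RAW on I0.r2 (WB@5)) EX@6 MEM@7 WB@8
I2 mul r2 <- r2,r5: IF@3 ID@6 stall=2 (RAW on I1.r5 (WB@8)) EX@9 MEM@10 WB@11
I3 mul r5 <- r5,r3: IF@6 ID@9 stall=0 (-) EX@10 MEM@11 WB@12
I4 sub r1 <- r1,r2: IF@9 ID@10 stall=1 (RAW on I2.r2 (WB@11)) EX@12 MEM@13 WB@14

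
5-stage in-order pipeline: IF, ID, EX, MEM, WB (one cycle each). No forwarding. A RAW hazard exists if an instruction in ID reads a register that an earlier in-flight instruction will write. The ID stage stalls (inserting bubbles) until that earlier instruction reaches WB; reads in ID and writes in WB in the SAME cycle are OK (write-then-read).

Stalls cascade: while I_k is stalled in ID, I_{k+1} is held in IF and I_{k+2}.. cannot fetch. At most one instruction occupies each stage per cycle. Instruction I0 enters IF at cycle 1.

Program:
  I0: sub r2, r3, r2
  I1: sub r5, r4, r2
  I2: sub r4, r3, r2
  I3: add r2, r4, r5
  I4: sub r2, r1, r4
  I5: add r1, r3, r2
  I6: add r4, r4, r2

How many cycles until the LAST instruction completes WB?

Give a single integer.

Answer: 17

Derivation:
I0 sub r2 <- r3,r2: IF@1 ID@2 stall=0 (-) EX@3 MEM@4 WB@5
I1 sub r5 <- r4,r2: IF@2 ID@3 stall=2 (RAW on I0.r2 (WB@5)) EX@6 MEM@7 WB@8
I2 sub r4 <- r3,r2: IF@3 ID@6 stall=0 (-) EX@7 MEM@8 WB@9
I3 add r2 <- r4,r5: IF@6 ID@7 stall=2 (RAW on I2.r4 (WB@9)) EX@10 MEM@11 WB@12
I4 sub r2 <- r1,r4: IF@7 ID@10 stall=0 (-) EX@11 MEM@12 WB@13
I5 add r1 <- r3,r2: IF@10 ID@11 stall=2 (RAW on I4.r2 (WB@13)) EX@14 MEM@15 WB@16
I6 add r4 <- r4,r2: IF@11 ID@14 stall=0 (-) EX@15 MEM@16 WB@17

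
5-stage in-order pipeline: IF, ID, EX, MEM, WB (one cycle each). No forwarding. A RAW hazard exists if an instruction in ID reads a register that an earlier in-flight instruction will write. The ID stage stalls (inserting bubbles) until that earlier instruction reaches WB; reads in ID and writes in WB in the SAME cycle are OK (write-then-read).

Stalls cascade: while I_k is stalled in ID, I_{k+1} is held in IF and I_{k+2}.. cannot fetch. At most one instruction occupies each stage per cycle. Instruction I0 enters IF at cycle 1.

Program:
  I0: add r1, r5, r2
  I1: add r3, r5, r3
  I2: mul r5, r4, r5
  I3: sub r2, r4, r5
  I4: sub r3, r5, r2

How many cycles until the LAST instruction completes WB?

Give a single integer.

I0 add r1 <- r5,r2: IF@1 ID@2 stall=0 (-) EX@3 MEM@4 WB@5
I1 add r3 <- r5,r3: IF@2 ID@3 stall=0 (-) EX@4 MEM@5 WB@6
I2 mul r5 <- r4,r5: IF@3 ID@4 stall=0 (-) EX@5 MEM@6 WB@7
I3 sub r2 <- r4,r5: IF@4 ID@5 stall=2 (RAW on I2.r5 (WB@7)) EX@8 MEM@9 WB@10
I4 sub r3 <- r5,r2: IF@5 ID@8 stall=2 (RAW on I3.r2 (WB@10)) EX@11 MEM@12 WB@13

Answer: 13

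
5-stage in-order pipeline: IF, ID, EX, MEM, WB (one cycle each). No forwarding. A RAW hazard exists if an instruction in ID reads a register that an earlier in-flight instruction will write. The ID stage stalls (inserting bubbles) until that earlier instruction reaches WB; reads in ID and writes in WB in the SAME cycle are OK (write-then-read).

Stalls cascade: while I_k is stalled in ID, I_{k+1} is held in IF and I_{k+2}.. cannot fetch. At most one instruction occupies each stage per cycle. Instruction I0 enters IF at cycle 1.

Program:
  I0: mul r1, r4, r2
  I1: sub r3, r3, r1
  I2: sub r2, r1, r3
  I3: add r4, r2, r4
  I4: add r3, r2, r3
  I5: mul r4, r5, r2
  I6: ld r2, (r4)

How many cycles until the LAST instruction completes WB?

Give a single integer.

Answer: 19

Derivation:
I0 mul r1 <- r4,r2: IF@1 ID@2 stall=0 (-) EX@3 MEM@4 WB@5
I1 sub r3 <- r3,r1: IF@2 ID@3 stall=2 (RAW on I0.r1 (WB@5)) EX@6 MEM@7 WB@8
I2 sub r2 <- r1,r3: IF@3 ID@6 stall=2 (RAW on I1.r3 (WB@8)) EX@9 MEM@10 WB@11
I3 add r4 <- r2,r4: IF@6 ID@9 stall=2 (RAW on I2.r2 (WB@11)) EX@12 MEM@13 WB@14
I4 add r3 <- r2,r3: IF@9 ID@12 stall=0 (-) EX@13 MEM@14 WB@15
I5 mul r4 <- r5,r2: IF@12 ID@13 stall=0 (-) EX@14 MEM@15 WB@16
I6 ld r2 <- r4: IF@13 ID@14 stall=2 (RAW on I5.r4 (WB@16)) EX@17 MEM@18 WB@19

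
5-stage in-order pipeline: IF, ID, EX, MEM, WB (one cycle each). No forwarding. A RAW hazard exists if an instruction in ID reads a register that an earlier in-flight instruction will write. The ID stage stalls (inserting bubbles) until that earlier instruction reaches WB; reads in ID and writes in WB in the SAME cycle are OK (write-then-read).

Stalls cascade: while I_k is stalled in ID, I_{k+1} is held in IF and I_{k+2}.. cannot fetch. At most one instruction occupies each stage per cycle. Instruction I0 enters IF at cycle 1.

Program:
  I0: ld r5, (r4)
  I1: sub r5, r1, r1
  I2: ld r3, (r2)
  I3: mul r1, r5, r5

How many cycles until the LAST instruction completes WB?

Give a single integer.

I0 ld r5 <- r4: IF@1 ID@2 stall=0 (-) EX@3 MEM@4 WB@5
I1 sub r5 <- r1,r1: IF@2 ID@3 stall=0 (-) EX@4 MEM@5 WB@6
I2 ld r3 <- r2: IF@3 ID@4 stall=0 (-) EX@5 MEM@6 WB@7
I3 mul r1 <- r5,r5: IF@4 ID@5 stall=1 (RAW on I1.r5 (WB@6)) EX@7 MEM@8 WB@9

Answer: 9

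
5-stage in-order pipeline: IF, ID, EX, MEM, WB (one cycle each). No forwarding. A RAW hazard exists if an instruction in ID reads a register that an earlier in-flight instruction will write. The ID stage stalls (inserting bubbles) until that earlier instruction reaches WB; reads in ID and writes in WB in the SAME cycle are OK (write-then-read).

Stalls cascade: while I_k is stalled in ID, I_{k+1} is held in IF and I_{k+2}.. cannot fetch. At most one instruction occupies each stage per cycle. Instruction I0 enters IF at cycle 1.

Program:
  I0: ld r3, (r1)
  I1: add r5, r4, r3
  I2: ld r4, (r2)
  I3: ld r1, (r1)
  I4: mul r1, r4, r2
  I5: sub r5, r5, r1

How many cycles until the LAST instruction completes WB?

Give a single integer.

Answer: 15

Derivation:
I0 ld r3 <- r1: IF@1 ID@2 stall=0 (-) EX@3 MEM@4 WB@5
I1 add r5 <- r4,r3: IF@2 ID@3 stall=2 (RAW on I0.r3 (WB@5)) EX@6 MEM@7 WB@8
I2 ld r4 <- r2: IF@3 ID@6 stall=0 (-) EX@7 MEM@8 WB@9
I3 ld r1 <- r1: IF@6 ID@7 stall=0 (-) EX@8 MEM@9 WB@10
I4 mul r1 <- r4,r2: IF@7 ID@8 stall=1 (RAW on I2.r4 (WB@9)) EX@10 MEM@11 WB@12
I5 sub r5 <- r5,r1: IF@8 ID@10 stall=2 (RAW on I4.r1 (WB@12)) EX@13 MEM@14 WB@15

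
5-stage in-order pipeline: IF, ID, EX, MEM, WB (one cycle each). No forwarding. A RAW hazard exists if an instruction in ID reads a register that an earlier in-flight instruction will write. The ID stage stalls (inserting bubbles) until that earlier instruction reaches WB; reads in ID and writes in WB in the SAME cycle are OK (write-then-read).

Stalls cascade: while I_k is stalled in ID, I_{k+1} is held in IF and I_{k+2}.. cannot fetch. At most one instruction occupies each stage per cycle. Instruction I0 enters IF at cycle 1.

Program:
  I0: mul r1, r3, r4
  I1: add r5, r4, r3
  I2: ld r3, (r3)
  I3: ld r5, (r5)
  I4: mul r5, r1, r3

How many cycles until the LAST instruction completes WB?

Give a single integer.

I0 mul r1 <- r3,r4: IF@1 ID@2 stall=0 (-) EX@3 MEM@4 WB@5
I1 add r5 <- r4,r3: IF@2 ID@3 stall=0 (-) EX@4 MEM@5 WB@6
I2 ld r3 <- r3: IF@3 ID@4 stall=0 (-) EX@5 MEM@6 WB@7
I3 ld r5 <- r5: IF@4 ID@5 stall=1 (RAW on I1.r5 (WB@6)) EX@7 MEM@8 WB@9
I4 mul r5 <- r1,r3: IF@5 ID@7 stall=0 (-) EX@8 MEM@9 WB@10

Answer: 10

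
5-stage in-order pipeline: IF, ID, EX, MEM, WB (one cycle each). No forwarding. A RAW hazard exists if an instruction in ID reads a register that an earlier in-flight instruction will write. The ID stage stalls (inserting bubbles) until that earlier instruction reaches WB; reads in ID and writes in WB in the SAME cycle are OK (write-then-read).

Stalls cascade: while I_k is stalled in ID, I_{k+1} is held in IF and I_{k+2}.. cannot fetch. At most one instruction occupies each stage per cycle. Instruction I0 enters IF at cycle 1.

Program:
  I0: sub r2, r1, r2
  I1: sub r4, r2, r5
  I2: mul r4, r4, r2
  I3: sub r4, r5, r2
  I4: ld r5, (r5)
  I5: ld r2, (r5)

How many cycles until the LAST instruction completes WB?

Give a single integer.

I0 sub r2 <- r1,r2: IF@1 ID@2 stall=0 (-) EX@3 MEM@4 WB@5
I1 sub r4 <- r2,r5: IF@2 ID@3 stall=2 (RAW on I0.r2 (WB@5)) EX@6 MEM@7 WB@8
I2 mul r4 <- r4,r2: IF@3 ID@6 stall=2 (RAW on I1.r4 (WB@8)) EX@9 MEM@10 WB@11
I3 sub r4 <- r5,r2: IF@6 ID@9 stall=0 (-) EX@10 MEM@11 WB@12
I4 ld r5 <- r5: IF@9 ID@10 stall=0 (-) EX@11 MEM@12 WB@13
I5 ld r2 <- r5: IF@10 ID@11 stall=2 (RAW on I4.r5 (WB@13)) EX@14 MEM@15 WB@16

Answer: 16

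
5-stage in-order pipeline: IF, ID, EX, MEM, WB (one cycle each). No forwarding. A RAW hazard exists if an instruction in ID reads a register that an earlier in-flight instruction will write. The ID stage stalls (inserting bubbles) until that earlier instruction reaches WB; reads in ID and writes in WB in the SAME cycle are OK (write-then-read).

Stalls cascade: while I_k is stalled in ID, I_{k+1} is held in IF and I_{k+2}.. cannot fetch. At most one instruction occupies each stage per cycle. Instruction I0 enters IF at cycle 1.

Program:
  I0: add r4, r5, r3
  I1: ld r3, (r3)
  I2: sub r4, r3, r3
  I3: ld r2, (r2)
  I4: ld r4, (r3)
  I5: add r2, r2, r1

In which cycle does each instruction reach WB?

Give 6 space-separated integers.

I0 add r4 <- r5,r3: IF@1 ID@2 stall=0 (-) EX@3 MEM@4 WB@5
I1 ld r3 <- r3: IF@2 ID@3 stall=0 (-) EX@4 MEM@5 WB@6
I2 sub r4 <- r3,r3: IF@3 ID@4 stall=2 (RAW on I1.r3 (WB@6)) EX@7 MEM@8 WB@9
I3 ld r2 <- r2: IF@4 ID@7 stall=0 (-) EX@8 MEM@9 WB@10
I4 ld r4 <- r3: IF@7 ID@8 stall=0 (-) EX@9 MEM@10 WB@11
I5 add r2 <- r2,r1: IF@8 ID@9 stall=1 (RAW on I3.r2 (WB@10)) EX@11 MEM@12 WB@13

Answer: 5 6 9 10 11 13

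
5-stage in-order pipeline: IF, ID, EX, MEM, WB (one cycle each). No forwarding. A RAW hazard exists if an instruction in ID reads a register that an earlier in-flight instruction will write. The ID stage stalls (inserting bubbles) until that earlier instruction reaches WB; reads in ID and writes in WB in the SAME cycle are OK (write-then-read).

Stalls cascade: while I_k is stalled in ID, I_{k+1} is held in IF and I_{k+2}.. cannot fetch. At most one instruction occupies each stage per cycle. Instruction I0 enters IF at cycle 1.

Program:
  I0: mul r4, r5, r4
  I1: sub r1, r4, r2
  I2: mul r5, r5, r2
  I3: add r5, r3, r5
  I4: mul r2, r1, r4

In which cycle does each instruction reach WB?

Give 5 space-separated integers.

Answer: 5 8 9 12 13

Derivation:
I0 mul r4 <- r5,r4: IF@1 ID@2 stall=0 (-) EX@3 MEM@4 WB@5
I1 sub r1 <- r4,r2: IF@2 ID@3 stall=2 (RAW on I0.r4 (WB@5)) EX@6 MEM@7 WB@8
I2 mul r5 <- r5,r2: IF@3 ID@6 stall=0 (-) EX@7 MEM@8 WB@9
I3 add r5 <- r3,r5: IF@6 ID@7 stall=2 (RAW on I2.r5 (WB@9)) EX@10 MEM@11 WB@12
I4 mul r2 <- r1,r4: IF@7 ID@10 stall=0 (-) EX@11 MEM@12 WB@13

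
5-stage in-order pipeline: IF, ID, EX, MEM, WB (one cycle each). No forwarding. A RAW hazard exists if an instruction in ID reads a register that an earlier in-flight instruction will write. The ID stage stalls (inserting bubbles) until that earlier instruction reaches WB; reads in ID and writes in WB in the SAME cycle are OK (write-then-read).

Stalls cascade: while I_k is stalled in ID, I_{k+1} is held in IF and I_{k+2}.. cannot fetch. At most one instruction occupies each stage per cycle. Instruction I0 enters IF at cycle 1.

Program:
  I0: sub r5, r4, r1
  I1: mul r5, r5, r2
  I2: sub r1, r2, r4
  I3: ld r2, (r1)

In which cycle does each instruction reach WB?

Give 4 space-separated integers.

I0 sub r5 <- r4,r1: IF@1 ID@2 stall=0 (-) EX@3 MEM@4 WB@5
I1 mul r5 <- r5,r2: IF@2 ID@3 stall=2 (RAW on I0.r5 (WB@5)) EX@6 MEM@7 WB@8
I2 sub r1 <- r2,r4: IF@3 ID@6 stall=0 (-) EX@7 MEM@8 WB@9
I3 ld r2 <- r1: IF@6 ID@7 stall=2 (RAW on I2.r1 (WB@9)) EX@10 MEM@11 WB@12

Answer: 5 8 9 12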